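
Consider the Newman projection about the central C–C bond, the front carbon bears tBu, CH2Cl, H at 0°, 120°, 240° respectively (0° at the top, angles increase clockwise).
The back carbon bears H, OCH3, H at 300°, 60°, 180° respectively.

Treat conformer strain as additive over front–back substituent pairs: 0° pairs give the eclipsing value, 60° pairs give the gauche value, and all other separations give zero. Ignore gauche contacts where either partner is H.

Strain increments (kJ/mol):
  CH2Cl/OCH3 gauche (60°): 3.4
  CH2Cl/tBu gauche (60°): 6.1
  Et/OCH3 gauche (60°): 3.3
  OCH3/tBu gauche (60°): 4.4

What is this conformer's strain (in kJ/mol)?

7.8 kJ/mol

This conformer (staggered): tBu(0°)/OCH3(60°) gauche 4.4; CH2Cl(120°)/OCH3(60°) gauche 3.4 → 7.8 kJ/mol.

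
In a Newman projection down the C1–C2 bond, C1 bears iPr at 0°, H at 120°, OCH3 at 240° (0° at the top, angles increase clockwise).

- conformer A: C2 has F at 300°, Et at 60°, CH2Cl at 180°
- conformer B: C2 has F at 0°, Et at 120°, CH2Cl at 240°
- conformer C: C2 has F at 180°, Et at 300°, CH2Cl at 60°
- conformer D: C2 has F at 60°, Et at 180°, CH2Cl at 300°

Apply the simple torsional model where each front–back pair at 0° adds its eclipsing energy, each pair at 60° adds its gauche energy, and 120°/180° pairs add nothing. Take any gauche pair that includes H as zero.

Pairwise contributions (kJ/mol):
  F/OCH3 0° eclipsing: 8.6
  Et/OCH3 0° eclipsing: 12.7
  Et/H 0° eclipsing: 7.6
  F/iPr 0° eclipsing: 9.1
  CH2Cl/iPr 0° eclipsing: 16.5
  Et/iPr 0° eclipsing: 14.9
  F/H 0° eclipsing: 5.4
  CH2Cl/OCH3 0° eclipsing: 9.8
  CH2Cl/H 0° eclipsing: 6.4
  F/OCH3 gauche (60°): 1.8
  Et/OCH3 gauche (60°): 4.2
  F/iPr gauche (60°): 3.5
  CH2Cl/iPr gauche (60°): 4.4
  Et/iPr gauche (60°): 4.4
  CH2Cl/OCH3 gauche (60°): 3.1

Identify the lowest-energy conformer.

A (staggered): iPr–F gauche, iPr–Et gauche, OCH3–F gauche, OCH3–CH2Cl gauche; 3.5 + 4.4 + 1.8 + 3.1 = 12.8 kJ/mol.
B (eclipsed): iPr–F eclipsed, H–Et eclipsed, OCH3–CH2Cl eclipsed; 9.1 + 7.6 + 9.8 = 26.5 kJ/mol.
C (staggered): iPr–Et gauche, iPr–CH2Cl gauche, OCH3–F gauche, OCH3–Et gauche; 4.4 + 4.4 + 1.8 + 4.2 = 14.8 kJ/mol.
D (staggered): iPr–F gauche, iPr–CH2Cl gauche, OCH3–Et gauche, OCH3–CH2Cl gauche; 3.5 + 4.4 + 4.2 + 3.1 = 15.2 kJ/mol.
A has the lowest total (12.8 kJ/mol).

A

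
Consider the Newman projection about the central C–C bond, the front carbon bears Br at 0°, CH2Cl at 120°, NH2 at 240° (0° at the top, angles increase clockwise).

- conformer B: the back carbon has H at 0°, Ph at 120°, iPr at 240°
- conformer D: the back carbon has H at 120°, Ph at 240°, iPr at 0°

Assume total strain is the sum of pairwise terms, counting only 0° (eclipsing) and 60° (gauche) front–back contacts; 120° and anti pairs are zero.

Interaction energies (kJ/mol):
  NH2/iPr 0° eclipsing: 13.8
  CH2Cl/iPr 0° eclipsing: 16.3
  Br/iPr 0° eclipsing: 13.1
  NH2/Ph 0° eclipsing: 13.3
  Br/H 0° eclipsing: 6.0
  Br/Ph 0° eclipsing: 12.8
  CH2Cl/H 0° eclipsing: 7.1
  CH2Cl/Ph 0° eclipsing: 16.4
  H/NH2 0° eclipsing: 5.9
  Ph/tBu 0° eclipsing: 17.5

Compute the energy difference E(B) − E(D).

B (eclipsed): Br(0°)/H(0°) eclipsed 6.0; CH2Cl(120°)/Ph(120°) eclipsed 16.4; NH2(240°)/iPr(240°) eclipsed 13.8 → 36.2 kJ/mol.
D (eclipsed): Br(0°)/iPr(0°) eclipsed 13.1; CH2Cl(120°)/H(120°) eclipsed 7.1; NH2(240°)/Ph(240°) eclipsed 13.3 → 33.5 kJ/mol.
E(B) − E(D) = 36.2 − 33.5 = +2.7 kJ/mol.

+2.7 kJ/mol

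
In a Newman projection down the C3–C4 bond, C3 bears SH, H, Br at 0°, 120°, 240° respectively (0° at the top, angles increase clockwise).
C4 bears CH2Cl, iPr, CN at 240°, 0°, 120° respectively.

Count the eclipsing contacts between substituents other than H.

Non-H eclipsing pairs: SH(0°)/iPr(0°); Br(240°)/CH2Cl(240°) — 2 interactions.

2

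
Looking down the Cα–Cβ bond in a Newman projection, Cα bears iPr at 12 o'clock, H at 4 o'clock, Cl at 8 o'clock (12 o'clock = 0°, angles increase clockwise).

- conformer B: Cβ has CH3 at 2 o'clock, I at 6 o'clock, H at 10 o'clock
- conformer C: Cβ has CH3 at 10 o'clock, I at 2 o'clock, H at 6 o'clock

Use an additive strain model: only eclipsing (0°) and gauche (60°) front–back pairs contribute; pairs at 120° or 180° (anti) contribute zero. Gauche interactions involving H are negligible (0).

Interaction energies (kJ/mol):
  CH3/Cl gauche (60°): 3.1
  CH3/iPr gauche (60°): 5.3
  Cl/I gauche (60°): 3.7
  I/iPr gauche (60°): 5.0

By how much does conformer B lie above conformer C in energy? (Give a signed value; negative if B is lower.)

B is staggered. iPr at 0° is gauche with CH3 at 60° (5.3); Cl at 240° is gauche with I at 180° (3.7). Total 9.0 kJ/mol.
C is staggered. iPr at 0° is gauche with CH3 at 300° (5.3); iPr at 0° is gauche with I at 60° (5.0); Cl at 240° is gauche with CH3 at 300° (3.1). Total 13.4 kJ/mol.
E(B) − E(C) = 9.0 − 13.4 = -4.4 kJ/mol.

-4.4 kJ/mol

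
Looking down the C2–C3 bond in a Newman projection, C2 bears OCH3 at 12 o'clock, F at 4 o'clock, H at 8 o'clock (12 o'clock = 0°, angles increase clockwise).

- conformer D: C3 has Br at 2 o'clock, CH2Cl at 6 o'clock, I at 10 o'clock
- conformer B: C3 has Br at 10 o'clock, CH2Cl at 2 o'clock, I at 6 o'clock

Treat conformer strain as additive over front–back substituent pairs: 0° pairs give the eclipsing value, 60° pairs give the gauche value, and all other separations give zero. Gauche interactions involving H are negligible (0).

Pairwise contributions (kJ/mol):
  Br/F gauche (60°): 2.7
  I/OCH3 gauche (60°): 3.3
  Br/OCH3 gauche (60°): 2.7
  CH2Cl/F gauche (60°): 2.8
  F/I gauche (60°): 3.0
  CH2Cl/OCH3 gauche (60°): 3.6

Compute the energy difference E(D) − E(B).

D (staggered): OCH3–Br gauche, OCH3–I gauche, F–Br gauche, F–CH2Cl gauche; 2.7 + 3.3 + 2.7 + 2.8 = 11.5 kJ/mol.
B (staggered): OCH3–Br gauche, OCH3–CH2Cl gauche, F–CH2Cl gauche, F–I gauche; 2.7 + 3.6 + 2.8 + 3.0 = 12.1 kJ/mol.
E(D) − E(B) = 11.5 − 12.1 = -0.6 kJ/mol.

-0.6 kJ/mol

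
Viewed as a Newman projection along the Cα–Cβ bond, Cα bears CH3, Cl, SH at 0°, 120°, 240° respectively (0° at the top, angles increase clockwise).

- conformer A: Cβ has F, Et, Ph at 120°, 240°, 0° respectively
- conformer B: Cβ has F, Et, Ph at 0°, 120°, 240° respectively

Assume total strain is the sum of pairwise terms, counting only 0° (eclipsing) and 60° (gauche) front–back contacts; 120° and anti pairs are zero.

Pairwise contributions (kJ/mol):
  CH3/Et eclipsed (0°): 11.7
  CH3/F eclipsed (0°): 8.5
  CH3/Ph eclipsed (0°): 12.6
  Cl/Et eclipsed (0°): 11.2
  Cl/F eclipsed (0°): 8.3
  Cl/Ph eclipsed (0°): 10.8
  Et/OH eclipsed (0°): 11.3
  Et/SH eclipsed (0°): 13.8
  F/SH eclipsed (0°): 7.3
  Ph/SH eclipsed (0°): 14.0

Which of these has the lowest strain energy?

B

A is eclipsed. CH3 at 0° is eclipsed with Ph at 0° (12.6); Cl at 120° is eclipsed with F at 120° (8.3); SH at 240° is eclipsed with Et at 240° (13.8). Total 34.7 kJ/mol.
B is eclipsed. CH3 at 0° is eclipsed with F at 0° (8.5); Cl at 120° is eclipsed with Et at 120° (11.2); SH at 240° is eclipsed with Ph at 240° (14.0). Total 33.7 kJ/mol.
B has the lowest total (33.7 kJ/mol).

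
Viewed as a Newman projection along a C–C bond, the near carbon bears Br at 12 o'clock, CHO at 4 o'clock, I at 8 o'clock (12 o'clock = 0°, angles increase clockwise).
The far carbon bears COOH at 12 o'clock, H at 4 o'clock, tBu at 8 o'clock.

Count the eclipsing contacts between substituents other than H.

Non-H eclipsing pairs: Br(0°)/COOH(0°); I(240°)/tBu(240°) — 2 interactions.

2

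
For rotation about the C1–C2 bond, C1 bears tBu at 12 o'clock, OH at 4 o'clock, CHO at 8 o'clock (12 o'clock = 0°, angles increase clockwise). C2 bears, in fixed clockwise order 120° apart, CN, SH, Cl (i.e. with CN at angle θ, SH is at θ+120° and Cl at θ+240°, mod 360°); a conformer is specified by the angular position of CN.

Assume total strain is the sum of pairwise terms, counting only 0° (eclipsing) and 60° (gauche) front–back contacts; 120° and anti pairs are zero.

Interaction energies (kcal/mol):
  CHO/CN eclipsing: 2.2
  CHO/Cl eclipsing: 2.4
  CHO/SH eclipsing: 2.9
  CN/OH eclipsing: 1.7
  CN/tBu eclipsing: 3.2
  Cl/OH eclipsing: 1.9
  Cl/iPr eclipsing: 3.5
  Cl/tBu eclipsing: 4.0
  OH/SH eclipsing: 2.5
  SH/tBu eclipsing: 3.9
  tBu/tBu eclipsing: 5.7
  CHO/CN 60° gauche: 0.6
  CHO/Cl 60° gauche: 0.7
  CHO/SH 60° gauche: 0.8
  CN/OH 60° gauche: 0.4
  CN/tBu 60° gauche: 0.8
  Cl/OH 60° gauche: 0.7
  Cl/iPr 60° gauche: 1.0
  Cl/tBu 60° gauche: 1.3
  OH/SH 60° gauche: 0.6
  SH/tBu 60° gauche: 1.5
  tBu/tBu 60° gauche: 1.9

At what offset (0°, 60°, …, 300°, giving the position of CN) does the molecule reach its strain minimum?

CN at 0° (eclipsed): tBu(0°)/CN(0°) eclipsed 3.2; OH(120°)/SH(120°) eclipsed 2.5; CHO(240°)/Cl(240°) eclipsed 2.4 → 8.1 kcal/mol.
CN at 60° (staggered): tBu(0°)/CN(60°) gauche 0.8; tBu(0°)/Cl(300°) gauche 1.3; OH(120°)/CN(60°) gauche 0.4; OH(120°)/SH(180°) gauche 0.6; CHO(240°)/SH(180°) gauche 0.8; CHO(240°)/Cl(300°) gauche 0.7 → 4.6 kcal/mol.
CN at 120° (eclipsed): tBu(0°)/Cl(0°) eclipsed 4.0; OH(120°)/CN(120°) eclipsed 1.7; CHO(240°)/SH(240°) eclipsed 2.9 → 8.6 kcal/mol.
CN at 180° (staggered): tBu(0°)/SH(300°) gauche 1.5; tBu(0°)/Cl(60°) gauche 1.3; OH(120°)/CN(180°) gauche 0.4; OH(120°)/Cl(60°) gauche 0.7; CHO(240°)/CN(180°) gauche 0.6; CHO(240°)/SH(300°) gauche 0.8 → 5.3 kcal/mol.
CN at 240° (eclipsed): tBu(0°)/SH(0°) eclipsed 3.9; OH(120°)/Cl(120°) eclipsed 1.9; CHO(240°)/CN(240°) eclipsed 2.2 → 8.0 kcal/mol.
CN at 300° (staggered): tBu(0°)/CN(300°) gauche 0.8; tBu(0°)/SH(60°) gauche 1.5; OH(120°)/SH(60°) gauche 0.6; OH(120°)/Cl(180°) gauche 0.7; CHO(240°)/CN(300°) gauche 0.6; CHO(240°)/Cl(180°) gauche 0.7 → 4.9 kcal/mol.
The minimum (4.6 kcal/mol) occurs with CN at 60°.

60°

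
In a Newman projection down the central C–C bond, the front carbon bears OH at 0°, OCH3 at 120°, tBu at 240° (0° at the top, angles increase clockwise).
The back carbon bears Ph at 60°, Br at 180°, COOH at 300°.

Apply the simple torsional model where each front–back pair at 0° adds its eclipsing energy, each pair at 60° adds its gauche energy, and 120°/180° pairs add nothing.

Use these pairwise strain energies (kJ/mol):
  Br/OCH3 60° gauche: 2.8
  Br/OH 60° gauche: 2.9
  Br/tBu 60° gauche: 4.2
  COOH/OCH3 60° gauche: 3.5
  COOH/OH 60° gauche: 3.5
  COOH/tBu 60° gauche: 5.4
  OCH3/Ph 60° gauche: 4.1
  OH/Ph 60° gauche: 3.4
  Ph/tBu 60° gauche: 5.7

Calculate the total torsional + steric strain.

This conformer (staggered): OH(0°)/Ph(60°) gauche 3.4; OH(0°)/COOH(300°) gauche 3.5; OCH3(120°)/Ph(60°) gauche 4.1; OCH3(120°)/Br(180°) gauche 2.8; tBu(240°)/Br(180°) gauche 4.2; tBu(240°)/COOH(300°) gauche 5.4 → 23.4 kJ/mol.

23.4 kJ/mol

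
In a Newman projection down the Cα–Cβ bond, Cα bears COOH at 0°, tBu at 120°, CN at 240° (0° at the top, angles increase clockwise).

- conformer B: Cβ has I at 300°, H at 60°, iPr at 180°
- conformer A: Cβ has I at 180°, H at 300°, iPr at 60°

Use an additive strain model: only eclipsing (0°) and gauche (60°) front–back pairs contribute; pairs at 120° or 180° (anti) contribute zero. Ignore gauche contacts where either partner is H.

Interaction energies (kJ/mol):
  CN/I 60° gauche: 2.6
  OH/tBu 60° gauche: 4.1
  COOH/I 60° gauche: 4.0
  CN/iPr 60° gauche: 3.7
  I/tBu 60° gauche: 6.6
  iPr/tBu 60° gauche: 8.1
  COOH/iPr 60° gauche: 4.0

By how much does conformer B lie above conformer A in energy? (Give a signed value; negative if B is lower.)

-2.9 kJ/mol

B (staggered): COOH–I gauche, tBu–iPr gauche, CN–I gauche, CN–iPr gauche; 4.0 + 8.1 + 2.6 + 3.7 = 18.4 kJ/mol.
A (staggered): COOH–iPr gauche, tBu–I gauche, tBu–iPr gauche, CN–I gauche; 4.0 + 6.6 + 8.1 + 2.6 = 21.3 kJ/mol.
E(B) − E(A) = 18.4 − 21.3 = -2.9 kJ/mol.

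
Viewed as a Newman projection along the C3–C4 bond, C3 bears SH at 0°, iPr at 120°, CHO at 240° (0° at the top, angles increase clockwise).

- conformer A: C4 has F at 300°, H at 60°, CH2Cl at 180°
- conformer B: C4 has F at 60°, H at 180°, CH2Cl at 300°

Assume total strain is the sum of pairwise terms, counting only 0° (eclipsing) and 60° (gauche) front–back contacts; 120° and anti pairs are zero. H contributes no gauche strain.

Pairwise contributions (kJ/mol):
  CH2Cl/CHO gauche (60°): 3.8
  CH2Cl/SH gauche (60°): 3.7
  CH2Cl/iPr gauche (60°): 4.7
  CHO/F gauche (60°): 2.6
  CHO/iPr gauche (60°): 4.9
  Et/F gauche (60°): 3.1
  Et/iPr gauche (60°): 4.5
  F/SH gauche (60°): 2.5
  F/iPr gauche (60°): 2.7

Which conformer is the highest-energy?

A

A is staggered. SH at 0° is gauche with F at 300° (2.5); iPr at 120° is gauche with CH2Cl at 180° (4.7); CHO at 240° is gauche with F at 300° (2.6); CHO at 240° is gauche with CH2Cl at 180° (3.8). Total 13.6 kJ/mol.
B is staggered. SH at 0° is gauche with F at 60° (2.5); SH at 0° is gauche with CH2Cl at 300° (3.7); iPr at 120° is gauche with F at 60° (2.7); CHO at 240° is gauche with CH2Cl at 300° (3.8). Total 12.7 kJ/mol.
A has the highest total (13.6 kJ/mol).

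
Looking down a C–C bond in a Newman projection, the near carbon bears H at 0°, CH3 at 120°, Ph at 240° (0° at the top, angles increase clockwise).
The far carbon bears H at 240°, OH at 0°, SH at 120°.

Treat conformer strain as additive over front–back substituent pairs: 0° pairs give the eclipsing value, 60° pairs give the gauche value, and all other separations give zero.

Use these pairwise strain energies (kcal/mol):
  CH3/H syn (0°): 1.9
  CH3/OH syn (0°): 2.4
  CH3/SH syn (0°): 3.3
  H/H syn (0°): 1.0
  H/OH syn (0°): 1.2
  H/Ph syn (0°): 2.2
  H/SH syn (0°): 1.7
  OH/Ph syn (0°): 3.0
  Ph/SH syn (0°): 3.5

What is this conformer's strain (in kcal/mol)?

6.7 kcal/mol

This conformer (eclipsed): H(0°)/OH(0°) eclipsed 1.2; CH3(120°)/SH(120°) eclipsed 3.3; Ph(240°)/H(240°) eclipsed 2.2 → 6.7 kcal/mol.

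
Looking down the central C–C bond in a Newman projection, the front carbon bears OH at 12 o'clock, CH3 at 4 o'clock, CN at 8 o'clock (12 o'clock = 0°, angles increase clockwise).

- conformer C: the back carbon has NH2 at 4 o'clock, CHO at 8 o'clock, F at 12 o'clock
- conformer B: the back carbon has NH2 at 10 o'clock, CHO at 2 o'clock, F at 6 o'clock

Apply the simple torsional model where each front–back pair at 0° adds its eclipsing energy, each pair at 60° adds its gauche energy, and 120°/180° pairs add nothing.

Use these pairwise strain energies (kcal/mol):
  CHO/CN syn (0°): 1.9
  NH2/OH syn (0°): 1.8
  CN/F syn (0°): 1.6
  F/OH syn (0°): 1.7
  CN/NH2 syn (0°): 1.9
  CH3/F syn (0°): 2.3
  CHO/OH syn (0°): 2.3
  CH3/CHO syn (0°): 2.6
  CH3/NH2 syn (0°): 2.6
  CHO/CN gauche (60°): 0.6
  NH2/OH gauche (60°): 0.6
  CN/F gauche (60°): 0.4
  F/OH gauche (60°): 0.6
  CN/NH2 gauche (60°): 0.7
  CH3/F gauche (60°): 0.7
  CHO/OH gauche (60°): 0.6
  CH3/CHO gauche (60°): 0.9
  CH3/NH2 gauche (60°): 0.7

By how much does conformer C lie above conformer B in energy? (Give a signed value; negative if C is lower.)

+2.3 kcal/mol

C (eclipsed): OH(0°)/F(0°) eclipsed 1.7; CH3(120°)/NH2(120°) eclipsed 2.6; CN(240°)/CHO(240°) eclipsed 1.9 → 6.2 kcal/mol.
B (staggered): OH(0°)/NH2(300°) gauche 0.6; OH(0°)/CHO(60°) gauche 0.6; CH3(120°)/CHO(60°) gauche 0.9; CH3(120°)/F(180°) gauche 0.7; CN(240°)/NH2(300°) gauche 0.7; CN(240°)/F(180°) gauche 0.4 → 3.9 kcal/mol.
E(C) − E(B) = 6.2 − 3.9 = +2.3 kcal/mol.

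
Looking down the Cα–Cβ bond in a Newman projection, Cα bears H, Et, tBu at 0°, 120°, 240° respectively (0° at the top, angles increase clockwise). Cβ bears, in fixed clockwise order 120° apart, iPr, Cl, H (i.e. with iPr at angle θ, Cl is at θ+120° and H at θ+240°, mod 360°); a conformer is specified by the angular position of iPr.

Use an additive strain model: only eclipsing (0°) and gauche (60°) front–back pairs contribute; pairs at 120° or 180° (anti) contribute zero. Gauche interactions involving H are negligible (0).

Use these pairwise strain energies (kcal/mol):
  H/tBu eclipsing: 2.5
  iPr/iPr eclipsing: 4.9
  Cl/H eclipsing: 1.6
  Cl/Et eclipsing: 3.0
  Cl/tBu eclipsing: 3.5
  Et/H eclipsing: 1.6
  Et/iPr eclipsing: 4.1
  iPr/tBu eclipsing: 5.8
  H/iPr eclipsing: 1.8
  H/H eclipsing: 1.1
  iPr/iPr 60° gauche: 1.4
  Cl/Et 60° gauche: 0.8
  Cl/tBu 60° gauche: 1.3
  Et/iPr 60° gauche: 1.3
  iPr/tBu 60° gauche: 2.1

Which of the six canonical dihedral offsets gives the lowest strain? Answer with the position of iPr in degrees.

300°

iPr at 0° (eclipsed): H(0°)/iPr(0°) eclipsed 1.8; Et(120°)/Cl(120°) eclipsed 3.0; tBu(240°)/H(240°) eclipsed 2.5 → 7.3 kcal/mol.
iPr at 60° (staggered): Et(120°)/iPr(60°) gauche 1.3; Et(120°)/Cl(180°) gauche 0.8; tBu(240°)/Cl(180°) gauche 1.3 → 3.4 kcal/mol.
iPr at 120° (eclipsed): H(0°)/H(0°) eclipsed 1.1; Et(120°)/iPr(120°) eclipsed 4.1; tBu(240°)/Cl(240°) eclipsed 3.5 → 8.7 kcal/mol.
iPr at 180° (staggered): Et(120°)/iPr(180°) gauche 1.3; tBu(240°)/iPr(180°) gauche 2.1; tBu(240°)/Cl(300°) gauche 1.3 → 4.7 kcal/mol.
iPr at 240° (eclipsed): H(0°)/Cl(0°) eclipsed 1.6; Et(120°)/H(120°) eclipsed 1.6; tBu(240°)/iPr(240°) eclipsed 5.8 → 9.0 kcal/mol.
iPr at 300° (staggered): Et(120°)/Cl(60°) gauche 0.8; tBu(240°)/iPr(300°) gauche 2.1 → 2.9 kcal/mol.
The minimum (2.9 kcal/mol) occurs with iPr at 300°.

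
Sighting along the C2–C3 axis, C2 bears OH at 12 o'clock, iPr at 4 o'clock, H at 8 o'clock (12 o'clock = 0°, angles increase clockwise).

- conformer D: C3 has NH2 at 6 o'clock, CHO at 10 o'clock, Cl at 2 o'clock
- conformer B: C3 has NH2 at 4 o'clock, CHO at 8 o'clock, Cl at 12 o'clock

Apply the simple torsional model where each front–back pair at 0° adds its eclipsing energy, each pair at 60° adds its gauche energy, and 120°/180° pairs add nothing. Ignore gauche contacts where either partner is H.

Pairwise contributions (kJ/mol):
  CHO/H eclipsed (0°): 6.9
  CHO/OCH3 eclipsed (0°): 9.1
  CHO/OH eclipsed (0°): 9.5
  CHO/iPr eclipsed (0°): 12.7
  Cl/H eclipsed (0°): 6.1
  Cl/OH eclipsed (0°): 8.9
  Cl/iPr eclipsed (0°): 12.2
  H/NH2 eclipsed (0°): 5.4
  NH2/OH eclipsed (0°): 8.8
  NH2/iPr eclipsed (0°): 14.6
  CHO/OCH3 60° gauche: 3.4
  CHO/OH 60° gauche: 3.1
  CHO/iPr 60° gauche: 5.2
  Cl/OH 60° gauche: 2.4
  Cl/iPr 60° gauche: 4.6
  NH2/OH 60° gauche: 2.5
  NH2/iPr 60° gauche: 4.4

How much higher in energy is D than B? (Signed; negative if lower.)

D is staggered. OH at 0° is gauche with CHO at 300° (3.1); OH at 0° is gauche with Cl at 60° (2.4); iPr at 120° is gauche with NH2 at 180° (4.4); iPr at 120° is gauche with Cl at 60° (4.6). Total 14.5 kJ/mol.
B is eclipsed. OH at 0° is eclipsed with Cl at 0° (8.9); iPr at 120° is eclipsed with NH2 at 120° (14.6); H at 240° is eclipsed with CHO at 240° (6.9). Total 30.4 kJ/mol.
E(D) − E(B) = 14.5 − 30.4 = -15.9 kJ/mol.

-15.9 kJ/mol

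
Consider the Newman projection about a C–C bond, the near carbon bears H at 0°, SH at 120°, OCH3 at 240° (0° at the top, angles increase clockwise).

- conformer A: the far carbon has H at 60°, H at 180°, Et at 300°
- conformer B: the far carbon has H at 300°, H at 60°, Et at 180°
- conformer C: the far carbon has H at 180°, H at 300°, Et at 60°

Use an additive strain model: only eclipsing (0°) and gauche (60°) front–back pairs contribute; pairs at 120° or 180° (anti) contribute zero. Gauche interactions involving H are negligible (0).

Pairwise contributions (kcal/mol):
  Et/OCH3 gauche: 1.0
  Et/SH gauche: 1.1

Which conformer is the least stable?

B

A (staggered): OCH3(240°)/Et(300°) gauche 1.0 → 1.0 kcal/mol.
B (staggered): SH(120°)/Et(180°) gauche 1.1; OCH3(240°)/Et(180°) gauche 1.0 → 2.1 kcal/mol.
C (staggered): SH(120°)/Et(60°) gauche 1.1 → 1.1 kcal/mol.
B has the highest total (2.1 kcal/mol).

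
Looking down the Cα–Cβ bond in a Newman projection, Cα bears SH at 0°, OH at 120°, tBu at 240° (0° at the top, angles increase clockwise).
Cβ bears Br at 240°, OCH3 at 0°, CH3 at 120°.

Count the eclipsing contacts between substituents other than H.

Non-H eclipsing pairs: SH(0°)/OCH3(0°); OH(120°)/CH3(120°); tBu(240°)/Br(240°) — 3 interactions.

3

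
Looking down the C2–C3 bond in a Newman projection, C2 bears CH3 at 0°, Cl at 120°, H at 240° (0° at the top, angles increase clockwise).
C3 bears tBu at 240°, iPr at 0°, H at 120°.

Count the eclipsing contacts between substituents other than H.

Non-H eclipsing pairs: CH3(0°)/iPr(0°) — 1 interaction.

1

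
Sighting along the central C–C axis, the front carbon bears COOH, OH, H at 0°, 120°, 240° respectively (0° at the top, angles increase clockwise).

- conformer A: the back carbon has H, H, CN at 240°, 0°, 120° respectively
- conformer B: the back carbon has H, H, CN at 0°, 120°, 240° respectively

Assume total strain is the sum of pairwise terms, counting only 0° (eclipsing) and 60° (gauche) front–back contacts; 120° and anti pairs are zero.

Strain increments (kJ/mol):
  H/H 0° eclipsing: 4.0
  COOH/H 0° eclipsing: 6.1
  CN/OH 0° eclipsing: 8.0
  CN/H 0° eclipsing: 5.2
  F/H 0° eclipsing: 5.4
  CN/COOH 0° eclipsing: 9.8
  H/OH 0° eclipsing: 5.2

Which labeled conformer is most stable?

A (eclipsed): COOH–H eclipsed, OH–CN eclipsed, H–H eclipsed; 6.1 + 8.0 + 4.0 = 18.1 kJ/mol.
B (eclipsed): COOH–H eclipsed, OH–H eclipsed, H–CN eclipsed; 6.1 + 5.2 + 5.2 = 16.5 kJ/mol.
B has the lowest total (16.5 kJ/mol).

B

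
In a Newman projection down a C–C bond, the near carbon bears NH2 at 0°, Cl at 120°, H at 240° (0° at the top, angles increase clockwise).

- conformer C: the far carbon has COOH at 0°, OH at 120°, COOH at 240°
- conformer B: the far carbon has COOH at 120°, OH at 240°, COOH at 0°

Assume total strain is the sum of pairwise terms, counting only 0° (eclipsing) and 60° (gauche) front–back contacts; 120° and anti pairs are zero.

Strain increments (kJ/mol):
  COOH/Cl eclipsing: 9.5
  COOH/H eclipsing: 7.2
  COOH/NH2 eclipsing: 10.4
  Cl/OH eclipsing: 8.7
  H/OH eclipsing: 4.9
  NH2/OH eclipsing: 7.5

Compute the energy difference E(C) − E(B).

C (eclipsed): NH2(0°)/COOH(0°) eclipsed 10.4; Cl(120°)/OH(120°) eclipsed 8.7; H(240°)/COOH(240°) eclipsed 7.2 → 26.3 kJ/mol.
B (eclipsed): NH2(0°)/COOH(0°) eclipsed 10.4; Cl(120°)/COOH(120°) eclipsed 9.5; H(240°)/OH(240°) eclipsed 4.9 → 24.8 kJ/mol.
E(C) − E(B) = 26.3 − 24.8 = +1.5 kJ/mol.

+1.5 kJ/mol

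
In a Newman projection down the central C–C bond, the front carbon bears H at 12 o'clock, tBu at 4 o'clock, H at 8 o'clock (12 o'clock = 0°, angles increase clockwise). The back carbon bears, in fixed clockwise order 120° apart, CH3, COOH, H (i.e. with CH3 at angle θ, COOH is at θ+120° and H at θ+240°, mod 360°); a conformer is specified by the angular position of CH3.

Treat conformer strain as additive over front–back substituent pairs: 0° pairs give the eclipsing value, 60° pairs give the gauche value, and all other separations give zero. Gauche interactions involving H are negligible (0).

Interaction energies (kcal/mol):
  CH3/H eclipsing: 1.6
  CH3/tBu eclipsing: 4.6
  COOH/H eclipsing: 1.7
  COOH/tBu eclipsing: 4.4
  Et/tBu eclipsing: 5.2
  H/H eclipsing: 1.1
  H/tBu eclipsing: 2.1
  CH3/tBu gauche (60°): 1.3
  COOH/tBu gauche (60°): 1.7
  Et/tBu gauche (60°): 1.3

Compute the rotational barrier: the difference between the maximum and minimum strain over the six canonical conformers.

6.1 kcal/mol

CH3 at 0° (eclipsed): H(0°)/CH3(0°) eclipsed 1.6; tBu(120°)/COOH(120°) eclipsed 4.4; H(240°)/H(240°) eclipsed 1.1 → 7.1 kcal/mol.
CH3 at 60° (staggered): tBu(120°)/CH3(60°) gauche 1.3; tBu(120°)/COOH(180°) gauche 1.7 → 3.0 kcal/mol.
CH3 at 120° (eclipsed): H(0°)/H(0°) eclipsed 1.1; tBu(120°)/CH3(120°) eclipsed 4.6; H(240°)/COOH(240°) eclipsed 1.7 → 7.4 kcal/mol.
CH3 at 180° (staggered): tBu(120°)/CH3(180°) gauche 1.3 → 1.3 kcal/mol.
CH3 at 240° (eclipsed): H(0°)/COOH(0°) eclipsed 1.7; tBu(120°)/H(120°) eclipsed 2.1; H(240°)/CH3(240°) eclipsed 1.6 → 5.4 kcal/mol.
CH3 at 300° (staggered): tBu(120°)/COOH(60°) gauche 1.7 → 1.7 kcal/mol.
Max at 120° (7.4 kcal/mol), min at 180° (1.3 kcal/mol); barrier = 6.1 kcal/mol.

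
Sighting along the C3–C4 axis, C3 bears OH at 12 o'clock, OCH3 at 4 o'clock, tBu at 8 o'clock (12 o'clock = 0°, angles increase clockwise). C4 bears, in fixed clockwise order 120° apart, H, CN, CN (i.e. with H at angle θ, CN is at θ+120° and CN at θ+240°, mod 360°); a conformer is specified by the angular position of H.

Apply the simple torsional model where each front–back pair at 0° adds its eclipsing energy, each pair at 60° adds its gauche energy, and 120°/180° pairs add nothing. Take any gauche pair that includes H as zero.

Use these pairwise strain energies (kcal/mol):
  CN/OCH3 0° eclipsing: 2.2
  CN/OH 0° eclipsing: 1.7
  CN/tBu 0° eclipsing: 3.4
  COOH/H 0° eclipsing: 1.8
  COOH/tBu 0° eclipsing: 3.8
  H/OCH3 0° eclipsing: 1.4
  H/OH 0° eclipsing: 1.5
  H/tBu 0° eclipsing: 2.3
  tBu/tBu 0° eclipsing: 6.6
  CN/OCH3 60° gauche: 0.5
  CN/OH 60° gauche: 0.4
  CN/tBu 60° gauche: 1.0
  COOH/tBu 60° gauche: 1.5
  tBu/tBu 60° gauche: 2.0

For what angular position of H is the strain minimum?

180°

H at 0° is eclipsed. OH at 0° is eclipsed with H at 0° (1.5); OCH3 at 120° is eclipsed with CN at 120° (2.2); tBu at 240° is eclipsed with CN at 240° (3.4). Total 7.1 kcal/mol.
H at 60° is staggered. OH at 0° is gauche with CN at 300° (0.4); OCH3 at 120° is gauche with CN at 180° (0.5); tBu at 240° is gauche with CN at 180° (1.0); tBu at 240° is gauche with CN at 300° (1.0). Total 2.9 kcal/mol.
H at 120° is eclipsed. OH at 0° is eclipsed with CN at 0° (1.7); OCH3 at 120° is eclipsed with H at 120° (1.4); tBu at 240° is eclipsed with CN at 240° (3.4). Total 6.5 kcal/mol.
H at 180° is staggered. OH at 0° is gauche with CN at 300° (0.4); OH at 0° is gauche with CN at 60° (0.4); OCH3 at 120° is gauche with CN at 60° (0.5); tBu at 240° is gauche with CN at 300° (1.0). Total 2.3 kcal/mol.
H at 240° is eclipsed. OH at 0° is eclipsed with CN at 0° (1.7); OCH3 at 120° is eclipsed with CN at 120° (2.2); tBu at 240° is eclipsed with H at 240° (2.3). Total 6.2 kcal/mol.
H at 300° is staggered. OH at 0° is gauche with CN at 60° (0.4); OCH3 at 120° is gauche with CN at 60° (0.5); OCH3 at 120° is gauche with CN at 180° (0.5); tBu at 240° is gauche with CN at 180° (1.0). Total 2.4 kcal/mol.
The minimum (2.3 kcal/mol) occurs with H at 180°.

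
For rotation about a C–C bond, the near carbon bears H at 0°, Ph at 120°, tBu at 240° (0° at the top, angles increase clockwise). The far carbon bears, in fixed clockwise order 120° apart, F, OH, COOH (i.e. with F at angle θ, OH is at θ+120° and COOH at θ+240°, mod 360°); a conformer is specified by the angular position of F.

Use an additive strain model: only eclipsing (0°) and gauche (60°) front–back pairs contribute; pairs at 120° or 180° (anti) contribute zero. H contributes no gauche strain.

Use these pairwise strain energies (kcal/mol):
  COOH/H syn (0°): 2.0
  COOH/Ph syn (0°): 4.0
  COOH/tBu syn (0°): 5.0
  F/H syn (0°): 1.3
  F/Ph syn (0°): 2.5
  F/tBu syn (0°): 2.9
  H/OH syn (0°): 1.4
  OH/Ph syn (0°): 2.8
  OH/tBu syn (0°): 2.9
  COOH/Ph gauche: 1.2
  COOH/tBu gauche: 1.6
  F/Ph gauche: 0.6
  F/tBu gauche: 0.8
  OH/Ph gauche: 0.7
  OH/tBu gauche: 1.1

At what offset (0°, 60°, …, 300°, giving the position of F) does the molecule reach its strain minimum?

180°

F at 0° (eclipsed): H(0°)/F(0°) eclipsed 1.3; Ph(120°)/OH(120°) eclipsed 2.8; tBu(240°)/COOH(240°) eclipsed 5.0 → 9.1 kcal/mol.
F at 60° (staggered): Ph(120°)/F(60°) gauche 0.6; Ph(120°)/OH(180°) gauche 0.7; tBu(240°)/OH(180°) gauche 1.1; tBu(240°)/COOH(300°) gauche 1.6 → 4.0 kcal/mol.
F at 120° (eclipsed): H(0°)/COOH(0°) eclipsed 2.0; Ph(120°)/F(120°) eclipsed 2.5; tBu(240°)/OH(240°) eclipsed 2.9 → 7.4 kcal/mol.
F at 180° (staggered): Ph(120°)/F(180°) gauche 0.6; Ph(120°)/COOH(60°) gauche 1.2; tBu(240°)/F(180°) gauche 0.8; tBu(240°)/OH(300°) gauche 1.1 → 3.7 kcal/mol.
F at 240° (eclipsed): H(0°)/OH(0°) eclipsed 1.4; Ph(120°)/COOH(120°) eclipsed 4.0; tBu(240°)/F(240°) eclipsed 2.9 → 8.3 kcal/mol.
F at 300° (staggered): Ph(120°)/OH(60°) gauche 0.7; Ph(120°)/COOH(180°) gauche 1.2; tBu(240°)/F(300°) gauche 0.8; tBu(240°)/COOH(180°) gauche 1.6 → 4.3 kcal/mol.
The minimum (3.7 kcal/mol) occurs with F at 180°.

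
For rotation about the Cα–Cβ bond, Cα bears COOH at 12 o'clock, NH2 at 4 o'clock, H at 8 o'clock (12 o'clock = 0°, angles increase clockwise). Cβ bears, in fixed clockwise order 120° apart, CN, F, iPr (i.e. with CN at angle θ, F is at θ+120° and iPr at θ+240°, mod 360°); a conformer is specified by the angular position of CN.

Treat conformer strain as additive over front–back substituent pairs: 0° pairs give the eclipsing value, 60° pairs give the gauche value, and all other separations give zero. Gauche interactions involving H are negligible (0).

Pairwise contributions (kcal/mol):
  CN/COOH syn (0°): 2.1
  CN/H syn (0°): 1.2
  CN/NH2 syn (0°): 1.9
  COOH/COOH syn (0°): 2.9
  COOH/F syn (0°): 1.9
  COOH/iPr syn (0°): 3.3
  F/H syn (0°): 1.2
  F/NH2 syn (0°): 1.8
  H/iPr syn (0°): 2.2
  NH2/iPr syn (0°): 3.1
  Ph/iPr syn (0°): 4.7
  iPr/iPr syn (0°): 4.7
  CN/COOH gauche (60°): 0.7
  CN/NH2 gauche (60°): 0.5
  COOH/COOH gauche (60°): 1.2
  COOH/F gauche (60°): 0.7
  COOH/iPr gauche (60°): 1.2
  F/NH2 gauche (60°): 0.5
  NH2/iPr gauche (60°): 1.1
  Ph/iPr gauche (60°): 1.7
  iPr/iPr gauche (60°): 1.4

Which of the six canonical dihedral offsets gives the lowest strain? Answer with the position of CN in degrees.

CN at 0° (eclipsed): COOH–CN eclipsed, NH2–F eclipsed, H–iPr eclipsed; 2.1 + 1.8 + 2.2 = 6.1 kcal/mol.
CN at 60° (staggered): COOH–CN gauche, COOH–iPr gauche, NH2–CN gauche, NH2–F gauche; 0.7 + 1.2 + 0.5 + 0.5 = 2.9 kcal/mol.
CN at 120° (eclipsed): COOH–iPr eclipsed, NH2–CN eclipsed, H–F eclipsed; 3.3 + 1.9 + 1.2 = 6.4 kcal/mol.
CN at 180° (staggered): COOH–F gauche, COOH–iPr gauche, NH2–CN gauche, NH2–iPr gauche; 0.7 + 1.2 + 0.5 + 1.1 = 3.5 kcal/mol.
CN at 240° (eclipsed): COOH–F eclipsed, NH2–iPr eclipsed, H–CN eclipsed; 1.9 + 3.1 + 1.2 = 6.2 kcal/mol.
CN at 300° (staggered): COOH–CN gauche, COOH–F gauche, NH2–F gauche, NH2–iPr gauche; 0.7 + 0.7 + 0.5 + 1.1 = 3.0 kcal/mol.
The minimum (2.9 kcal/mol) occurs with CN at 60°.

60°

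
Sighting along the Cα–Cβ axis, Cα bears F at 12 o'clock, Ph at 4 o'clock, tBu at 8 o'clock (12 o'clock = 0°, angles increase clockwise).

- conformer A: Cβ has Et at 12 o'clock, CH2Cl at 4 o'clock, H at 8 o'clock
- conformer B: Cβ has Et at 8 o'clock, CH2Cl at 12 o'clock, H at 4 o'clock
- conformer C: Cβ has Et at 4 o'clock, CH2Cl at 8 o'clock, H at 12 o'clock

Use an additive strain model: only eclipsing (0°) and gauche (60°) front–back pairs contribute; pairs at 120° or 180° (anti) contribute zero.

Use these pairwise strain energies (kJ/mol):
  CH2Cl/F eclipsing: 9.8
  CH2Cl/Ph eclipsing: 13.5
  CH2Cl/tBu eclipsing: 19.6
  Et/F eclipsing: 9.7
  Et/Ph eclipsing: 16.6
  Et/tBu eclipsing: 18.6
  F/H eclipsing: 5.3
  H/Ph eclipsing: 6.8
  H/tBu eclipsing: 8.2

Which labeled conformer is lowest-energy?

A

A (eclipsed): F(0°)/Et(0°) eclipsed 9.7; Ph(120°)/CH2Cl(120°) eclipsed 13.5; tBu(240°)/H(240°) eclipsed 8.2 → 31.4 kJ/mol.
B (eclipsed): F(0°)/CH2Cl(0°) eclipsed 9.8; Ph(120°)/H(120°) eclipsed 6.8; tBu(240°)/Et(240°) eclipsed 18.6 → 35.2 kJ/mol.
C (eclipsed): F(0°)/H(0°) eclipsed 5.3; Ph(120°)/Et(120°) eclipsed 16.6; tBu(240°)/CH2Cl(240°) eclipsed 19.6 → 41.5 kJ/mol.
A has the lowest total (31.4 kJ/mol).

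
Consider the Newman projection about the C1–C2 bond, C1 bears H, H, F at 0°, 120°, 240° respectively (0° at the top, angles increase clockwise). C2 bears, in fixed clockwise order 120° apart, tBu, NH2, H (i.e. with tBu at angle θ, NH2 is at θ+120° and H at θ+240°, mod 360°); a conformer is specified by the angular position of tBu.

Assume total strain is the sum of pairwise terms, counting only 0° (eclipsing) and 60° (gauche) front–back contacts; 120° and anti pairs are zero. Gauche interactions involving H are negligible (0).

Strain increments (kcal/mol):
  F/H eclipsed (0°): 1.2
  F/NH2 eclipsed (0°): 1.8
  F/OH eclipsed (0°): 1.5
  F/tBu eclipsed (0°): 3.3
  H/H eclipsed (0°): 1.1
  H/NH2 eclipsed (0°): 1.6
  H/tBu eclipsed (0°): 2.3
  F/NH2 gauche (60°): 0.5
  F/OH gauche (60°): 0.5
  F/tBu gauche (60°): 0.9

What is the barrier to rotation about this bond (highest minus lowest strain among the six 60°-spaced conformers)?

5.5 kcal/mol

tBu at 0° is eclipsed. H at 0° is eclipsed with tBu at 0° (2.3); H at 120° is eclipsed with NH2 at 120° (1.6); F at 240° is eclipsed with H at 240° (1.2). Total 5.1 kcal/mol.
tBu at 60° is staggered. F at 240° is gauche with NH2 at 180° (0.5). Total 0.5 kcal/mol.
tBu at 120° is eclipsed. H at 0° is eclipsed with H at 0° (1.1); H at 120° is eclipsed with tBu at 120° (2.3); F at 240° is eclipsed with NH2 at 240° (1.8). Total 5.2 kcal/mol.
tBu at 180° is staggered. F at 240° is gauche with tBu at 180° (0.9); F at 240° is gauche with NH2 at 300° (0.5). Total 1.4 kcal/mol.
tBu at 240° is eclipsed. H at 0° is eclipsed with NH2 at 0° (1.6); H at 120° is eclipsed with H at 120° (1.1); F at 240° is eclipsed with tBu at 240° (3.3). Total 6.0 kcal/mol.
tBu at 300° is staggered. F at 240° is gauche with tBu at 300° (0.9). Total 0.9 kcal/mol.
Max at 240° (6.0 kcal/mol), min at 60° (0.5 kcal/mol); barrier = 5.5 kcal/mol.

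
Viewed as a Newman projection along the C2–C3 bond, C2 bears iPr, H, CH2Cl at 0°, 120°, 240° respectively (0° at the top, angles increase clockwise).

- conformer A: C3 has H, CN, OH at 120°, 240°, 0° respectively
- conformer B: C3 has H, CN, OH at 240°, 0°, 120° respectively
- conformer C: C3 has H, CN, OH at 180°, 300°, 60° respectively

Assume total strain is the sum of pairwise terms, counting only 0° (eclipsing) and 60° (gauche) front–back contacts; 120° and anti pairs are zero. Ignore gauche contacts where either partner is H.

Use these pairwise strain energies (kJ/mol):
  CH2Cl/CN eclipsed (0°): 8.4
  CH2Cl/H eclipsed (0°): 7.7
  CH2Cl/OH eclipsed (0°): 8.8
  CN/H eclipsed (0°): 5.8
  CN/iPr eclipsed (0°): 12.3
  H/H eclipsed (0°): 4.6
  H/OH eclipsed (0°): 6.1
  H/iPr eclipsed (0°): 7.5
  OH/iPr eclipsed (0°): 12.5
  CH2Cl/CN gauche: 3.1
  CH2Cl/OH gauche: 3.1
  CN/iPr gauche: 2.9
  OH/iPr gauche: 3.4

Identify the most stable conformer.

C

A is eclipsed. iPr at 0° is eclipsed with OH at 0° (12.5); H at 120° is eclipsed with H at 120° (4.6); CH2Cl at 240° is eclipsed with CN at 240° (8.4). Total 25.5 kJ/mol.
B is eclipsed. iPr at 0° is eclipsed with CN at 0° (12.3); H at 120° is eclipsed with OH at 120° (6.1); CH2Cl at 240° is eclipsed with H at 240° (7.7). Total 26.1 kJ/mol.
C is staggered. iPr at 0° is gauche with CN at 300° (2.9); iPr at 0° is gauche with OH at 60° (3.4); CH2Cl at 240° is gauche with CN at 300° (3.1). Total 9.4 kJ/mol.
C has the lowest total (9.4 kJ/mol).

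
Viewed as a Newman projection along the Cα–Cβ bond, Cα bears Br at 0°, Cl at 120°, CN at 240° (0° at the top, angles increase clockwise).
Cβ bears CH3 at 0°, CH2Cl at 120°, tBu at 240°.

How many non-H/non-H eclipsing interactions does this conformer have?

Non-H eclipsing pairs: Br(0°)/CH3(0°); Cl(120°)/CH2Cl(120°); CN(240°)/tBu(240°) — 3 interactions.

3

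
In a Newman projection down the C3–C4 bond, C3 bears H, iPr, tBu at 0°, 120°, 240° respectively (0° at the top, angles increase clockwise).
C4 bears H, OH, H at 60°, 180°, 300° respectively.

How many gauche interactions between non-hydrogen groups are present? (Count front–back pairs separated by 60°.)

Non-H gauche pairs: iPr(120°)/OH(180°); tBu(240°)/OH(180°) — 2 interactions.

2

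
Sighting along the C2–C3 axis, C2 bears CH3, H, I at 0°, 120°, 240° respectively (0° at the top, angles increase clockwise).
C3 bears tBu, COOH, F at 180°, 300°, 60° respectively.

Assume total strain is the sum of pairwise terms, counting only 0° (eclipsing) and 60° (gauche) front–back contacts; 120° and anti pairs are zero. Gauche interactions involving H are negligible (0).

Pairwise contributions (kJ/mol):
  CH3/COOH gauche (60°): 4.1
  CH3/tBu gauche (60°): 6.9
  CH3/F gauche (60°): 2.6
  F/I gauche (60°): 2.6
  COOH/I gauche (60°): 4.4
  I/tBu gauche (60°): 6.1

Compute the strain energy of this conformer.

17.2 kJ/mol

This conformer (staggered): CH3–COOH gauche, CH3–F gauche, I–tBu gauche, I–COOH gauche; 4.1 + 2.6 + 6.1 + 4.4 = 17.2 kJ/mol.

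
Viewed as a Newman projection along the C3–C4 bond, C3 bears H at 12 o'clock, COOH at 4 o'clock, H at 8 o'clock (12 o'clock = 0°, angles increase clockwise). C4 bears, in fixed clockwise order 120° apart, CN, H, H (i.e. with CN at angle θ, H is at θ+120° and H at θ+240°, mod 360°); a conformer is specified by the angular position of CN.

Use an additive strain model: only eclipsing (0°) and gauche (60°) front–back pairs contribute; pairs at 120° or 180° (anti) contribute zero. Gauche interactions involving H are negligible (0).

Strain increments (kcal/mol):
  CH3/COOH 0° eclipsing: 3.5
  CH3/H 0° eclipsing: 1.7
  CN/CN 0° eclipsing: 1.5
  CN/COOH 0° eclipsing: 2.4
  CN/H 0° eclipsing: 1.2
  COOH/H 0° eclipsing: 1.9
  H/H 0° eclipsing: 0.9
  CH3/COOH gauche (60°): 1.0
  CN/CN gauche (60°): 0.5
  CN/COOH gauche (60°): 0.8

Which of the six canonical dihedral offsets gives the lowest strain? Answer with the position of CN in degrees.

CN at 0° (eclipsed): H–CN eclipsed, COOH–H eclipsed, H–H eclipsed; 1.2 + 1.9 + 0.9 = 4.0 kcal/mol.
CN at 60° (staggered): COOH–CN gauche; 0.8 = 0.8 kcal/mol.
CN at 120° (eclipsed): H–H eclipsed, COOH–CN eclipsed, H–H eclipsed; 0.9 + 2.4 + 0.9 = 4.2 kcal/mol.
CN at 180° (staggered): COOH–CN gauche; 0.8 = 0.8 kcal/mol.
CN at 240° (eclipsed): H–H eclipsed, COOH–H eclipsed, H–CN eclipsed; 0.9 + 1.9 + 1.2 = 4.0 kcal/mol.
CN at 300° (staggered): no non-H gauche contacts → 0.0 kcal/mol.
The minimum (0.0 kcal/mol) occurs with CN at 300°.

300°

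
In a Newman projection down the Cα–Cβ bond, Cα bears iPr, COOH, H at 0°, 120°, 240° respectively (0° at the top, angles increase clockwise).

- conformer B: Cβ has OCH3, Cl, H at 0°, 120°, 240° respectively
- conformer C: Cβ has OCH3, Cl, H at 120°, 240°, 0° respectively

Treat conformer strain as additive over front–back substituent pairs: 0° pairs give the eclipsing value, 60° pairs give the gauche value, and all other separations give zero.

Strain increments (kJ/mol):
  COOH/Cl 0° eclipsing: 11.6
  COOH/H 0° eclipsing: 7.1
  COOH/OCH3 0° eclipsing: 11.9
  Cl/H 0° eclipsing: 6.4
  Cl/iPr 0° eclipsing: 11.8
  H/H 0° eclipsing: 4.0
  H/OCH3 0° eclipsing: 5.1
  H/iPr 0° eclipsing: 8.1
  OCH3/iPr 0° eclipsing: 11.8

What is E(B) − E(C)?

+1.0 kJ/mol

B (eclipsed): iPr(0°)/OCH3(0°) eclipsed 11.8; COOH(120°)/Cl(120°) eclipsed 11.6; H(240°)/H(240°) eclipsed 4.0 → 27.4 kJ/mol.
C (eclipsed): iPr(0°)/H(0°) eclipsed 8.1; COOH(120°)/OCH3(120°) eclipsed 11.9; H(240°)/Cl(240°) eclipsed 6.4 → 26.4 kJ/mol.
E(B) − E(C) = 27.4 − 26.4 = +1.0 kJ/mol.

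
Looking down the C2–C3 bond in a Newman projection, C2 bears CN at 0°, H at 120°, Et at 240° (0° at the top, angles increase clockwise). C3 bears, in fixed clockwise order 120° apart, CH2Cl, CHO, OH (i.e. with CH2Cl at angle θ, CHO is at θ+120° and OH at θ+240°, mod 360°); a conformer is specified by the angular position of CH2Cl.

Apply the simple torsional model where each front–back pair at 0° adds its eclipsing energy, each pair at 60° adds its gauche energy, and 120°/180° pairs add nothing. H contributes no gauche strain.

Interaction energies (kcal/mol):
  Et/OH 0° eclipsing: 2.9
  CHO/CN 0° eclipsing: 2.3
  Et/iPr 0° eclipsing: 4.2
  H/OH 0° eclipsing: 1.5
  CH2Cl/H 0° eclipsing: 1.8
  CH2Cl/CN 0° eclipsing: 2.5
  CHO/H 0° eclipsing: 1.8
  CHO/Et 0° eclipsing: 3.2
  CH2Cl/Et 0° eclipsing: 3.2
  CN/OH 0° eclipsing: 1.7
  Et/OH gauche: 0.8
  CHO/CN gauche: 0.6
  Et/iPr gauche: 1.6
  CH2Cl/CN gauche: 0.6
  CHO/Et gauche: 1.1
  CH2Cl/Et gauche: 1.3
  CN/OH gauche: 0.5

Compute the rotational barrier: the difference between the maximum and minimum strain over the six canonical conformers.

CH2Cl at 0° (eclipsed): CN–CH2Cl eclipsed, H–CHO eclipsed, Et–OH eclipsed; 2.5 + 1.8 + 2.9 = 7.2 kcal/mol.
CH2Cl at 60° (staggered): CN–CH2Cl gauche, CN–OH gauche, Et–CHO gauche, Et–OH gauche; 0.6 + 0.5 + 1.1 + 0.8 = 3.0 kcal/mol.
CH2Cl at 120° (eclipsed): CN–OH eclipsed, H–CH2Cl eclipsed, Et–CHO eclipsed; 1.7 + 1.8 + 3.2 = 6.7 kcal/mol.
CH2Cl at 180° (staggered): CN–CHO gauche, CN–OH gauche, Et–CH2Cl gauche, Et–CHO gauche; 0.6 + 0.5 + 1.3 + 1.1 = 3.5 kcal/mol.
CH2Cl at 240° (eclipsed): CN–CHO eclipsed, H–OH eclipsed, Et–CH2Cl eclipsed; 2.3 + 1.5 + 3.2 = 7.0 kcal/mol.
CH2Cl at 300° (staggered): CN–CH2Cl gauche, CN–CHO gauche, Et–CH2Cl gauche, Et–OH gauche; 0.6 + 0.6 + 1.3 + 0.8 = 3.3 kcal/mol.
Max at 0° (7.2 kcal/mol), min at 60° (3.0 kcal/mol); barrier = 4.2 kcal/mol.

4.2 kcal/mol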